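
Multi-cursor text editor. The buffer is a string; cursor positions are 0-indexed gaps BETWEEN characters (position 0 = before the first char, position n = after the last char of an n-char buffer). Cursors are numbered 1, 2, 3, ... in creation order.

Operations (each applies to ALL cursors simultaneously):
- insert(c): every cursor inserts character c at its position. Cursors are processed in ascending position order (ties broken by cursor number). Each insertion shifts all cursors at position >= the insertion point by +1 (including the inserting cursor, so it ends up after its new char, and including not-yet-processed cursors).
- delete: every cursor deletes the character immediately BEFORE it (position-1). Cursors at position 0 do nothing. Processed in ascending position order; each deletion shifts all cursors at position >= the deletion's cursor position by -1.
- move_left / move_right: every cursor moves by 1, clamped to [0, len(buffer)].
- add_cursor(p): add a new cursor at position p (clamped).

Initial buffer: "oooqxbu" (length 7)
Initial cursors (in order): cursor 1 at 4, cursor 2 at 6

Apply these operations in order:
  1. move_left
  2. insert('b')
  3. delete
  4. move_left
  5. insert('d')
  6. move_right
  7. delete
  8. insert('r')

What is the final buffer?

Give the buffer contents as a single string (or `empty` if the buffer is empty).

Answer: oodrqdrbu

Derivation:
After op 1 (move_left): buffer="oooqxbu" (len 7), cursors c1@3 c2@5, authorship .......
After op 2 (insert('b')): buffer="ooobqxbbu" (len 9), cursors c1@4 c2@7, authorship ...1..2..
After op 3 (delete): buffer="oooqxbu" (len 7), cursors c1@3 c2@5, authorship .......
After op 4 (move_left): buffer="oooqxbu" (len 7), cursors c1@2 c2@4, authorship .......
After op 5 (insert('d')): buffer="oodoqdxbu" (len 9), cursors c1@3 c2@6, authorship ..1..2...
After op 6 (move_right): buffer="oodoqdxbu" (len 9), cursors c1@4 c2@7, authorship ..1..2...
After op 7 (delete): buffer="oodqdbu" (len 7), cursors c1@3 c2@5, authorship ..1.2..
After op 8 (insert('r')): buffer="oodrqdrbu" (len 9), cursors c1@4 c2@7, authorship ..11.22..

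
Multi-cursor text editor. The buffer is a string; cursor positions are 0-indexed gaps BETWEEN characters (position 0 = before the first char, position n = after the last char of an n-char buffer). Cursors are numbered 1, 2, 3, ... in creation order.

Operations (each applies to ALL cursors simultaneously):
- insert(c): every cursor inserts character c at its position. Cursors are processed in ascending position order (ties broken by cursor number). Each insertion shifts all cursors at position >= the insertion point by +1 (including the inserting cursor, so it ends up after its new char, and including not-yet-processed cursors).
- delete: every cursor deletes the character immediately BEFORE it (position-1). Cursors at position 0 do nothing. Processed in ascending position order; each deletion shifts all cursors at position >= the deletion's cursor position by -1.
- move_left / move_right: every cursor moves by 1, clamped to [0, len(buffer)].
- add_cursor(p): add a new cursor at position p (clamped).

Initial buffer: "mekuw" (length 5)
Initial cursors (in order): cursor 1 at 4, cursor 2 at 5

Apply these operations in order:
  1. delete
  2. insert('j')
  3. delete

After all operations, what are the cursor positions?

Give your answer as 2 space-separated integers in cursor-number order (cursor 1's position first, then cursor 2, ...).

Answer: 3 3

Derivation:
After op 1 (delete): buffer="mek" (len 3), cursors c1@3 c2@3, authorship ...
After op 2 (insert('j')): buffer="mekjj" (len 5), cursors c1@5 c2@5, authorship ...12
After op 3 (delete): buffer="mek" (len 3), cursors c1@3 c2@3, authorship ...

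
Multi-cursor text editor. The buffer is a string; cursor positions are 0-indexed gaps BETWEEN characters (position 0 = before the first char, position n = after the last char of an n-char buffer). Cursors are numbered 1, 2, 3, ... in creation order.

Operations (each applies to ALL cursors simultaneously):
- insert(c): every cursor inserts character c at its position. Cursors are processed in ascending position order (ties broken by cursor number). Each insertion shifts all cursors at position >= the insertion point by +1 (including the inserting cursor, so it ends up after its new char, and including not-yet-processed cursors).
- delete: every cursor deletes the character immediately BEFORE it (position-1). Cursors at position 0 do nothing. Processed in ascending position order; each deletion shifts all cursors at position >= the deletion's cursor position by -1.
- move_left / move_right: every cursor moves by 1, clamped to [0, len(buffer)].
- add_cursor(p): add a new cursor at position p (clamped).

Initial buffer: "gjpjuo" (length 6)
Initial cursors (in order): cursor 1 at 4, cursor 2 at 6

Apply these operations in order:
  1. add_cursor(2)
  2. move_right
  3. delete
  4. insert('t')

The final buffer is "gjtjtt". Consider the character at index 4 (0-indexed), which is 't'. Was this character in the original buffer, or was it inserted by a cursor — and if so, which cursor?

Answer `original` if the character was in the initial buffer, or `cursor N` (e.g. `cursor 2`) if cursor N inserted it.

After op 1 (add_cursor(2)): buffer="gjpjuo" (len 6), cursors c3@2 c1@4 c2@6, authorship ......
After op 2 (move_right): buffer="gjpjuo" (len 6), cursors c3@3 c1@5 c2@6, authorship ......
After op 3 (delete): buffer="gjj" (len 3), cursors c3@2 c1@3 c2@3, authorship ...
After op 4 (insert('t')): buffer="gjtjtt" (len 6), cursors c3@3 c1@6 c2@6, authorship ..3.12
Authorship (.=original, N=cursor N): . . 3 . 1 2
Index 4: author = 1

Answer: cursor 1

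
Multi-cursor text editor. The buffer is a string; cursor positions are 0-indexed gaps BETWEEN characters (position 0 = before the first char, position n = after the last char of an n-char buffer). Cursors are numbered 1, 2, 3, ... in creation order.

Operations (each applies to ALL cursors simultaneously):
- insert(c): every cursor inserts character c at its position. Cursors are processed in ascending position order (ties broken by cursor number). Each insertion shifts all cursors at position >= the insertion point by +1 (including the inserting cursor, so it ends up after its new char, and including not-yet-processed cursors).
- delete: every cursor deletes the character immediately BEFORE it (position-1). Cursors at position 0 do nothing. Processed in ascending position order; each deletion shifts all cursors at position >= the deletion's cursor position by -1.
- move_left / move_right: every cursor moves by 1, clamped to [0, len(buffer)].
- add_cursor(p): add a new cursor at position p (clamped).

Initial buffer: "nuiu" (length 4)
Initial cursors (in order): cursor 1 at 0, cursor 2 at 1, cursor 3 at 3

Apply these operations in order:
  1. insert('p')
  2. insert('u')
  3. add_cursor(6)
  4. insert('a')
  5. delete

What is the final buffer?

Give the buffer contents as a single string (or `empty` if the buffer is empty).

After op 1 (insert('p')): buffer="pnpuipu" (len 7), cursors c1@1 c2@3 c3@6, authorship 1.2..3.
After op 2 (insert('u')): buffer="punpuuipuu" (len 10), cursors c1@2 c2@5 c3@9, authorship 11.22..33.
After op 3 (add_cursor(6)): buffer="punpuuipuu" (len 10), cursors c1@2 c2@5 c4@6 c3@9, authorship 11.22..33.
After op 4 (insert('a')): buffer="puanpuauaipuau" (len 14), cursors c1@3 c2@7 c4@9 c3@13, authorship 111.222.4.333.
After op 5 (delete): buffer="punpuuipuu" (len 10), cursors c1@2 c2@5 c4@6 c3@9, authorship 11.22..33.

Answer: punpuuipuu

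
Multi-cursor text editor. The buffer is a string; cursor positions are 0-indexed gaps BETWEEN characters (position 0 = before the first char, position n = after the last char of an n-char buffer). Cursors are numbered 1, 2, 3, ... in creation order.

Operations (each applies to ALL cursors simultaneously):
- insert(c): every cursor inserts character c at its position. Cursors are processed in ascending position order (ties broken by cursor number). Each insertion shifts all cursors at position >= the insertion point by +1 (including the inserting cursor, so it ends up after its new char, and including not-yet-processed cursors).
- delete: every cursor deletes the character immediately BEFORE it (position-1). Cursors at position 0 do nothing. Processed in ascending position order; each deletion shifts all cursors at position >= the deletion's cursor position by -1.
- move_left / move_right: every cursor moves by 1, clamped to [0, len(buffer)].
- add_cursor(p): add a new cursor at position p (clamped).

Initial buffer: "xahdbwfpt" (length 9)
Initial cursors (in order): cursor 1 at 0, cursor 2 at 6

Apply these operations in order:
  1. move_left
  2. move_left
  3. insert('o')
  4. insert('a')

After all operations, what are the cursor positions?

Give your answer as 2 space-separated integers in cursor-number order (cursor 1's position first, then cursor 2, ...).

Answer: 2 8

Derivation:
After op 1 (move_left): buffer="xahdbwfpt" (len 9), cursors c1@0 c2@5, authorship .........
After op 2 (move_left): buffer="xahdbwfpt" (len 9), cursors c1@0 c2@4, authorship .........
After op 3 (insert('o')): buffer="oxahdobwfpt" (len 11), cursors c1@1 c2@6, authorship 1....2.....
After op 4 (insert('a')): buffer="oaxahdoabwfpt" (len 13), cursors c1@2 c2@8, authorship 11....22.....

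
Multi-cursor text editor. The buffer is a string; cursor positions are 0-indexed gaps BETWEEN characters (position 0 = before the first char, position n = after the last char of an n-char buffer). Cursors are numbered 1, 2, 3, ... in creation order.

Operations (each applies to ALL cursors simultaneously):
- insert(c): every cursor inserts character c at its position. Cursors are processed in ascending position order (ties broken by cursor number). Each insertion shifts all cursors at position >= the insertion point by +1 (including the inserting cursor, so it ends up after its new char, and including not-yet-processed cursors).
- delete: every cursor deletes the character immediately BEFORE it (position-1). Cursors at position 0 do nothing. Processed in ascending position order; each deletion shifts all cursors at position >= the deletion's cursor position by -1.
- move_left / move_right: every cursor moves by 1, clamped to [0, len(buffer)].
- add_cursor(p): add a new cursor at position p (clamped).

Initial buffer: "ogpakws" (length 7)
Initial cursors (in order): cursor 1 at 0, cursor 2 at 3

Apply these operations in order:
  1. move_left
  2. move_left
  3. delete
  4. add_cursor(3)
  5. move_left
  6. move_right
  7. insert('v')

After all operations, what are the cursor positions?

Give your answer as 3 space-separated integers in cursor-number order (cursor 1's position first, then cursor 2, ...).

Answer: 3 3 6

Derivation:
After op 1 (move_left): buffer="ogpakws" (len 7), cursors c1@0 c2@2, authorship .......
After op 2 (move_left): buffer="ogpakws" (len 7), cursors c1@0 c2@1, authorship .......
After op 3 (delete): buffer="gpakws" (len 6), cursors c1@0 c2@0, authorship ......
After op 4 (add_cursor(3)): buffer="gpakws" (len 6), cursors c1@0 c2@0 c3@3, authorship ......
After op 5 (move_left): buffer="gpakws" (len 6), cursors c1@0 c2@0 c3@2, authorship ......
After op 6 (move_right): buffer="gpakws" (len 6), cursors c1@1 c2@1 c3@3, authorship ......
After op 7 (insert('v')): buffer="gvvpavkws" (len 9), cursors c1@3 c2@3 c3@6, authorship .12..3...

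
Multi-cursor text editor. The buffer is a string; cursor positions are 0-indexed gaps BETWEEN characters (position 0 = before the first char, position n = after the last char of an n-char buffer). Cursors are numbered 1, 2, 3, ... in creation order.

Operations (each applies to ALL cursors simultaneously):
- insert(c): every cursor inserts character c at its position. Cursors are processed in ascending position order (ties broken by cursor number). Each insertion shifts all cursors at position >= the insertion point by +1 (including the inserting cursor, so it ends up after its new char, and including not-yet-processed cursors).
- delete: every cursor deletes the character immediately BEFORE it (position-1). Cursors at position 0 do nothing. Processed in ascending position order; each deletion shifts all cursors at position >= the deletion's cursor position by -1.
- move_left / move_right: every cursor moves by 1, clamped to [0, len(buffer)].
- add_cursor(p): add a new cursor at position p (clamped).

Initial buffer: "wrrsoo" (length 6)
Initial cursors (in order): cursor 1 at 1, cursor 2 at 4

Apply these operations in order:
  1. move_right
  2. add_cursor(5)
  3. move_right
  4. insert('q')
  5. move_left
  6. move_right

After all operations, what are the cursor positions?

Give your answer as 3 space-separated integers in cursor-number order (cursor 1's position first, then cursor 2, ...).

Answer: 4 9 9

Derivation:
After op 1 (move_right): buffer="wrrsoo" (len 6), cursors c1@2 c2@5, authorship ......
After op 2 (add_cursor(5)): buffer="wrrsoo" (len 6), cursors c1@2 c2@5 c3@5, authorship ......
After op 3 (move_right): buffer="wrrsoo" (len 6), cursors c1@3 c2@6 c3@6, authorship ......
After op 4 (insert('q')): buffer="wrrqsooqq" (len 9), cursors c1@4 c2@9 c3@9, authorship ...1...23
After op 5 (move_left): buffer="wrrqsooqq" (len 9), cursors c1@3 c2@8 c3@8, authorship ...1...23
After op 6 (move_right): buffer="wrrqsooqq" (len 9), cursors c1@4 c2@9 c3@9, authorship ...1...23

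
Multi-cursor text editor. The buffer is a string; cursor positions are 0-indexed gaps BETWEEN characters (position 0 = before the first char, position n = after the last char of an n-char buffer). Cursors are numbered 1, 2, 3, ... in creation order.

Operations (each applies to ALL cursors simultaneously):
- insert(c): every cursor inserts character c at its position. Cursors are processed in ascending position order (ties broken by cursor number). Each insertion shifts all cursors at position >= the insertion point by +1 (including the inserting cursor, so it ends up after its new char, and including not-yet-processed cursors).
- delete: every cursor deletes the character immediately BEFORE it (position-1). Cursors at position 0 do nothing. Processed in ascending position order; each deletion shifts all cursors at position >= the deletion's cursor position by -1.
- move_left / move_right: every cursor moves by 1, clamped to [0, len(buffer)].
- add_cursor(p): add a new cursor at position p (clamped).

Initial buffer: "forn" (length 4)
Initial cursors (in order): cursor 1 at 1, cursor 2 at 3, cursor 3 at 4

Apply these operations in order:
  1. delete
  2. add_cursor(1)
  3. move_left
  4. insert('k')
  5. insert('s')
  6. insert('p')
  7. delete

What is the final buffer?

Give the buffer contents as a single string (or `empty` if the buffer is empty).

Answer: kkkksssso

Derivation:
After op 1 (delete): buffer="o" (len 1), cursors c1@0 c2@1 c3@1, authorship .
After op 2 (add_cursor(1)): buffer="o" (len 1), cursors c1@0 c2@1 c3@1 c4@1, authorship .
After op 3 (move_left): buffer="o" (len 1), cursors c1@0 c2@0 c3@0 c4@0, authorship .
After op 4 (insert('k')): buffer="kkkko" (len 5), cursors c1@4 c2@4 c3@4 c4@4, authorship 1234.
After op 5 (insert('s')): buffer="kkkksssso" (len 9), cursors c1@8 c2@8 c3@8 c4@8, authorship 12341234.
After op 6 (insert('p')): buffer="kkkkssssppppo" (len 13), cursors c1@12 c2@12 c3@12 c4@12, authorship 123412341234.
After op 7 (delete): buffer="kkkksssso" (len 9), cursors c1@8 c2@8 c3@8 c4@8, authorship 12341234.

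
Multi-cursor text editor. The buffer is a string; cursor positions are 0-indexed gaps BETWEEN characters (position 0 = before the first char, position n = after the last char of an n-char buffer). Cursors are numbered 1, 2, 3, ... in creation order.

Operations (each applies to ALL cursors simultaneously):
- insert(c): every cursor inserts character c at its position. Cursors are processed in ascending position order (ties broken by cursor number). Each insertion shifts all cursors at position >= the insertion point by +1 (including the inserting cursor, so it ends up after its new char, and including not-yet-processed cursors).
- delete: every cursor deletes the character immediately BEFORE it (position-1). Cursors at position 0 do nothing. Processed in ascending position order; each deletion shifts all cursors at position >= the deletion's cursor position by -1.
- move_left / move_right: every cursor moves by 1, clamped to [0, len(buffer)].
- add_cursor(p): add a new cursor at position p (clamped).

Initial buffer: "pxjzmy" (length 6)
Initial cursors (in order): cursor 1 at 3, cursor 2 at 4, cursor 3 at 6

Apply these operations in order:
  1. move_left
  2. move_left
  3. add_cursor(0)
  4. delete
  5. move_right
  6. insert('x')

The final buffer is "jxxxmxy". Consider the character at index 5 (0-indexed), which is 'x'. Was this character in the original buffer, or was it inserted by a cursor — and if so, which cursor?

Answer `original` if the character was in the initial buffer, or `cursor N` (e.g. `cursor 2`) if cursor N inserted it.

Answer: cursor 3

Derivation:
After op 1 (move_left): buffer="pxjzmy" (len 6), cursors c1@2 c2@3 c3@5, authorship ......
After op 2 (move_left): buffer="pxjzmy" (len 6), cursors c1@1 c2@2 c3@4, authorship ......
After op 3 (add_cursor(0)): buffer="pxjzmy" (len 6), cursors c4@0 c1@1 c2@2 c3@4, authorship ......
After op 4 (delete): buffer="jmy" (len 3), cursors c1@0 c2@0 c4@0 c3@1, authorship ...
After op 5 (move_right): buffer="jmy" (len 3), cursors c1@1 c2@1 c4@1 c3@2, authorship ...
After op 6 (insert('x')): buffer="jxxxmxy" (len 7), cursors c1@4 c2@4 c4@4 c3@6, authorship .124.3.
Authorship (.=original, N=cursor N): . 1 2 4 . 3 .
Index 5: author = 3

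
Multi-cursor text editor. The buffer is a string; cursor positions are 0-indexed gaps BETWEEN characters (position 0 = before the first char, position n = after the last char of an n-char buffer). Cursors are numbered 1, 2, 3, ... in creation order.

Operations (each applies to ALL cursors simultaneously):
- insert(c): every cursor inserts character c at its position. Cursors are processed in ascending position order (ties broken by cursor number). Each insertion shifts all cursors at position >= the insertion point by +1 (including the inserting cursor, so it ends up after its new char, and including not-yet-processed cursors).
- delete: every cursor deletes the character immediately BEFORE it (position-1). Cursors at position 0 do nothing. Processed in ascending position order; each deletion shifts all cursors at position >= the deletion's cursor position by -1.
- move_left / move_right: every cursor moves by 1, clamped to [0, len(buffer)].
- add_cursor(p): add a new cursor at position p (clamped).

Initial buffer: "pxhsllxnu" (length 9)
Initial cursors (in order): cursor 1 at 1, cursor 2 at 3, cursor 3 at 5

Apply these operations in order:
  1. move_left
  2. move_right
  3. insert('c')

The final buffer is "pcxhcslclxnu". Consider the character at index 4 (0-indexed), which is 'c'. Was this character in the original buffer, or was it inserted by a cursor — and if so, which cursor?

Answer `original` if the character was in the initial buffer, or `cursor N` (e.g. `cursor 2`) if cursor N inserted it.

Answer: cursor 2

Derivation:
After op 1 (move_left): buffer="pxhsllxnu" (len 9), cursors c1@0 c2@2 c3@4, authorship .........
After op 2 (move_right): buffer="pxhsllxnu" (len 9), cursors c1@1 c2@3 c3@5, authorship .........
After op 3 (insert('c')): buffer="pcxhcslclxnu" (len 12), cursors c1@2 c2@5 c3@8, authorship .1..2..3....
Authorship (.=original, N=cursor N): . 1 . . 2 . . 3 . . . .
Index 4: author = 2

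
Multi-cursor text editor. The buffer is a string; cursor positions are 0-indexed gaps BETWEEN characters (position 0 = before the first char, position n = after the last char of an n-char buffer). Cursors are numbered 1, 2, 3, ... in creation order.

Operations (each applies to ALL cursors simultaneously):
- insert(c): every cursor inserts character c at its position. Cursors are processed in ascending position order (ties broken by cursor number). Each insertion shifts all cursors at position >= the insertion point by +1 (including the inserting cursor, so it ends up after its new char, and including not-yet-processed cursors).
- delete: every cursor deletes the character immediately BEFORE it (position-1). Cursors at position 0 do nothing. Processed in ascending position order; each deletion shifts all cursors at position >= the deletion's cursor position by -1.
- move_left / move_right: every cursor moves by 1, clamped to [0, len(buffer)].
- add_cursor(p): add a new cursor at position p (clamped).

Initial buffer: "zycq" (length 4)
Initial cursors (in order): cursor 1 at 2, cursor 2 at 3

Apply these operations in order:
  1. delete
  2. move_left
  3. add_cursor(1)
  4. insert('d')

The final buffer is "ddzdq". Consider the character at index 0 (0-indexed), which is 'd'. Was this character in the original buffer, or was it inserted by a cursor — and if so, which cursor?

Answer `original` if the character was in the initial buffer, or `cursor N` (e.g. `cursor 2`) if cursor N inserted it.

Answer: cursor 1

Derivation:
After op 1 (delete): buffer="zq" (len 2), cursors c1@1 c2@1, authorship ..
After op 2 (move_left): buffer="zq" (len 2), cursors c1@0 c2@0, authorship ..
After op 3 (add_cursor(1)): buffer="zq" (len 2), cursors c1@0 c2@0 c3@1, authorship ..
After op 4 (insert('d')): buffer="ddzdq" (len 5), cursors c1@2 c2@2 c3@4, authorship 12.3.
Authorship (.=original, N=cursor N): 1 2 . 3 .
Index 0: author = 1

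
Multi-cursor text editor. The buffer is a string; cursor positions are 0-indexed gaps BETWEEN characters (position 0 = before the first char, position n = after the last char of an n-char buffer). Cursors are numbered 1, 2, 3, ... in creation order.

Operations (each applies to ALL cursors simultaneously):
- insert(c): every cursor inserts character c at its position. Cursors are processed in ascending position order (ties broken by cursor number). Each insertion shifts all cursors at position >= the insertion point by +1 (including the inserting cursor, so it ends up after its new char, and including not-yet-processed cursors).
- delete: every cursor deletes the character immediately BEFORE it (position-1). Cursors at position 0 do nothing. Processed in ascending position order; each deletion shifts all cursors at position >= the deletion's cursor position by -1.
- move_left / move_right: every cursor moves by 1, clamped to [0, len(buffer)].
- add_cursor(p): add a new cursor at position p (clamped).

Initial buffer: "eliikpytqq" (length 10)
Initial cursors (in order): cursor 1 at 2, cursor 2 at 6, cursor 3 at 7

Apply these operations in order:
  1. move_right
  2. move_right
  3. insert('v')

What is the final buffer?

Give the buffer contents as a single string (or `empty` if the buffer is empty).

Answer: eliivkpytvqvq

Derivation:
After op 1 (move_right): buffer="eliikpytqq" (len 10), cursors c1@3 c2@7 c3@8, authorship ..........
After op 2 (move_right): buffer="eliikpytqq" (len 10), cursors c1@4 c2@8 c3@9, authorship ..........
After op 3 (insert('v')): buffer="eliivkpytvqvq" (len 13), cursors c1@5 c2@10 c3@12, authorship ....1....2.3.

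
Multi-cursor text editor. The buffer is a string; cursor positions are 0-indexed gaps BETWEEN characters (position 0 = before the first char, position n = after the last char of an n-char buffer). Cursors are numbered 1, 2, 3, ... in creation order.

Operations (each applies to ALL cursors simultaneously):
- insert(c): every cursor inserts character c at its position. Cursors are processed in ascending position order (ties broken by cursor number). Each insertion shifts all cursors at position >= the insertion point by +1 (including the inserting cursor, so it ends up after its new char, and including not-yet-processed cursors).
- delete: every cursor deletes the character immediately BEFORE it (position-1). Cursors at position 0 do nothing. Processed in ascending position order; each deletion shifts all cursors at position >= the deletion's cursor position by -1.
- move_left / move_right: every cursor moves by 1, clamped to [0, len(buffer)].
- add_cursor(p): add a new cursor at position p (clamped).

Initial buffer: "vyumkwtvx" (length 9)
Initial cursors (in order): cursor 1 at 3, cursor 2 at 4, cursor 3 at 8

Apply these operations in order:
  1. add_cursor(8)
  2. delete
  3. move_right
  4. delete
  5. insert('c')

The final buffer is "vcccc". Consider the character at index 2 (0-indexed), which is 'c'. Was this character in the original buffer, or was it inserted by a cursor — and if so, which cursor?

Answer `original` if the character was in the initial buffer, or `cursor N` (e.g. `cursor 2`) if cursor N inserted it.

After op 1 (add_cursor(8)): buffer="vyumkwtvx" (len 9), cursors c1@3 c2@4 c3@8 c4@8, authorship .........
After op 2 (delete): buffer="vykwx" (len 5), cursors c1@2 c2@2 c3@4 c4@4, authorship .....
After op 3 (move_right): buffer="vykwx" (len 5), cursors c1@3 c2@3 c3@5 c4@5, authorship .....
After op 4 (delete): buffer="v" (len 1), cursors c1@1 c2@1 c3@1 c4@1, authorship .
After op 5 (insert('c')): buffer="vcccc" (len 5), cursors c1@5 c2@5 c3@5 c4@5, authorship .1234
Authorship (.=original, N=cursor N): . 1 2 3 4
Index 2: author = 2

Answer: cursor 2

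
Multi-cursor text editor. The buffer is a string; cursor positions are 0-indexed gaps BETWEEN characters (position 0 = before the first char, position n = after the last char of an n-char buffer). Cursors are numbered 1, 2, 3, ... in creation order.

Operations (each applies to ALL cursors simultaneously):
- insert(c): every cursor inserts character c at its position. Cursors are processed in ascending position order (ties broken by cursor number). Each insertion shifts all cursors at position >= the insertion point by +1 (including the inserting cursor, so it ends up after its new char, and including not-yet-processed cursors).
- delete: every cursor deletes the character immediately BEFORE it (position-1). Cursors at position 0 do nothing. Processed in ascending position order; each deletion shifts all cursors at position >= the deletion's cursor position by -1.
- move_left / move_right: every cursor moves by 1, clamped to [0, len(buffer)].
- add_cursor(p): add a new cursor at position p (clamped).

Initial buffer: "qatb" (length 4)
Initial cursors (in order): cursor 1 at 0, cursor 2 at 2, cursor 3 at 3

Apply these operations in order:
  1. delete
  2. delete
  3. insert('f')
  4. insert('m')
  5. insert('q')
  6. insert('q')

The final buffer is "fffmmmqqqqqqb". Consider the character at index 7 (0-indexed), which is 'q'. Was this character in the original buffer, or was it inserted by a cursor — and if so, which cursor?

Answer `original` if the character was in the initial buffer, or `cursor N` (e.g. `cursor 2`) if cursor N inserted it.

After op 1 (delete): buffer="qb" (len 2), cursors c1@0 c2@1 c3@1, authorship ..
After op 2 (delete): buffer="b" (len 1), cursors c1@0 c2@0 c3@0, authorship .
After op 3 (insert('f')): buffer="fffb" (len 4), cursors c1@3 c2@3 c3@3, authorship 123.
After op 4 (insert('m')): buffer="fffmmmb" (len 7), cursors c1@6 c2@6 c3@6, authorship 123123.
After op 5 (insert('q')): buffer="fffmmmqqqb" (len 10), cursors c1@9 c2@9 c3@9, authorship 123123123.
After op 6 (insert('q')): buffer="fffmmmqqqqqqb" (len 13), cursors c1@12 c2@12 c3@12, authorship 123123123123.
Authorship (.=original, N=cursor N): 1 2 3 1 2 3 1 2 3 1 2 3 .
Index 7: author = 2

Answer: cursor 2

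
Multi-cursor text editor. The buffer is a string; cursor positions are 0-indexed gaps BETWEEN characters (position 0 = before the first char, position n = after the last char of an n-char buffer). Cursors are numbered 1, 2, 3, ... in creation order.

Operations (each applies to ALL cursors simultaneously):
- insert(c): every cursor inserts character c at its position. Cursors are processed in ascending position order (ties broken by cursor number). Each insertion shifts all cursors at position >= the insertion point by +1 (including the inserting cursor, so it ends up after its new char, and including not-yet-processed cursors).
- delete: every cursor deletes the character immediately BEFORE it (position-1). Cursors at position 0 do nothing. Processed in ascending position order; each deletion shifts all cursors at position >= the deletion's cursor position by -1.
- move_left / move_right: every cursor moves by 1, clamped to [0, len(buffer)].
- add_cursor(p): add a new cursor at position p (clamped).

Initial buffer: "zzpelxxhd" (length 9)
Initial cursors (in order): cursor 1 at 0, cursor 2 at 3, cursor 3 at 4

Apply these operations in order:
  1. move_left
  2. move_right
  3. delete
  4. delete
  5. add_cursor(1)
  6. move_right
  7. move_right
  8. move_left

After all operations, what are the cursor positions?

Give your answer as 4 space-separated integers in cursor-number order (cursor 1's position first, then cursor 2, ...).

After op 1 (move_left): buffer="zzpelxxhd" (len 9), cursors c1@0 c2@2 c3@3, authorship .........
After op 2 (move_right): buffer="zzpelxxhd" (len 9), cursors c1@1 c2@3 c3@4, authorship .........
After op 3 (delete): buffer="zlxxhd" (len 6), cursors c1@0 c2@1 c3@1, authorship ......
After op 4 (delete): buffer="lxxhd" (len 5), cursors c1@0 c2@0 c3@0, authorship .....
After op 5 (add_cursor(1)): buffer="lxxhd" (len 5), cursors c1@0 c2@0 c3@0 c4@1, authorship .....
After op 6 (move_right): buffer="lxxhd" (len 5), cursors c1@1 c2@1 c3@1 c4@2, authorship .....
After op 7 (move_right): buffer="lxxhd" (len 5), cursors c1@2 c2@2 c3@2 c4@3, authorship .....
After op 8 (move_left): buffer="lxxhd" (len 5), cursors c1@1 c2@1 c3@1 c4@2, authorship .....

Answer: 1 1 1 2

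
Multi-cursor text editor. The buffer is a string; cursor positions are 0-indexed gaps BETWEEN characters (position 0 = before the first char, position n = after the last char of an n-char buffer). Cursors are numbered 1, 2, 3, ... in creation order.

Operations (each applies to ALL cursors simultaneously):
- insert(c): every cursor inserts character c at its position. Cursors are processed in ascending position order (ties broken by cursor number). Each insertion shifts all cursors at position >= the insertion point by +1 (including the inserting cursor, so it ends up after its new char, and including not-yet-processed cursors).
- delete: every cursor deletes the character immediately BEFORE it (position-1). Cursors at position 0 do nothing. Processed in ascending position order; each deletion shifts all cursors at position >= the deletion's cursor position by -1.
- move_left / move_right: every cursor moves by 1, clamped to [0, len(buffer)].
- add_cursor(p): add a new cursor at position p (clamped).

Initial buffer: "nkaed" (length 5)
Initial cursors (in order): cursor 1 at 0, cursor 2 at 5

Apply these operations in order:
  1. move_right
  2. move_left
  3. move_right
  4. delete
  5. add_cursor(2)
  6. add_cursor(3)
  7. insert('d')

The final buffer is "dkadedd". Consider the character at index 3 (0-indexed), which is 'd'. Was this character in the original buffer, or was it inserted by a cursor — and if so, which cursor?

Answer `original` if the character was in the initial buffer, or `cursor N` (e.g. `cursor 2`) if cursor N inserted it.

After op 1 (move_right): buffer="nkaed" (len 5), cursors c1@1 c2@5, authorship .....
After op 2 (move_left): buffer="nkaed" (len 5), cursors c1@0 c2@4, authorship .....
After op 3 (move_right): buffer="nkaed" (len 5), cursors c1@1 c2@5, authorship .....
After op 4 (delete): buffer="kae" (len 3), cursors c1@0 c2@3, authorship ...
After op 5 (add_cursor(2)): buffer="kae" (len 3), cursors c1@0 c3@2 c2@3, authorship ...
After op 6 (add_cursor(3)): buffer="kae" (len 3), cursors c1@0 c3@2 c2@3 c4@3, authorship ...
After op 7 (insert('d')): buffer="dkadedd" (len 7), cursors c1@1 c3@4 c2@7 c4@7, authorship 1..3.24
Authorship (.=original, N=cursor N): 1 . . 3 . 2 4
Index 3: author = 3

Answer: cursor 3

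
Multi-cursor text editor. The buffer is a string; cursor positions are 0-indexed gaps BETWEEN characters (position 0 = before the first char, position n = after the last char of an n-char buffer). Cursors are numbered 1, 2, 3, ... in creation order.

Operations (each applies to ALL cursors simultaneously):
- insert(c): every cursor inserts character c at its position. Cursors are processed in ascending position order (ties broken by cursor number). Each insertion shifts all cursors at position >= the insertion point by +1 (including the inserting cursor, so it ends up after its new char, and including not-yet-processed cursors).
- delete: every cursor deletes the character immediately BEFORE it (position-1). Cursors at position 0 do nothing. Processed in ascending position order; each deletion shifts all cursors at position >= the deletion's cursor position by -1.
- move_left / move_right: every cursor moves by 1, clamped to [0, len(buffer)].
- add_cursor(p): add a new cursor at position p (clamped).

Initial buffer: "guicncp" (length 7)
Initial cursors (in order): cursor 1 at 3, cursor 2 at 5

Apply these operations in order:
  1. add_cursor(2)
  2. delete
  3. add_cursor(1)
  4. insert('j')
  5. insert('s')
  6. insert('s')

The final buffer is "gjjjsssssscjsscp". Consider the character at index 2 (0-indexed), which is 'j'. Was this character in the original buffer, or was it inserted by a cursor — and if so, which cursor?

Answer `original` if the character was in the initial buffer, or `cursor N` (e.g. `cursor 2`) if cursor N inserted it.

Answer: cursor 3

Derivation:
After op 1 (add_cursor(2)): buffer="guicncp" (len 7), cursors c3@2 c1@3 c2@5, authorship .......
After op 2 (delete): buffer="gccp" (len 4), cursors c1@1 c3@1 c2@2, authorship ....
After op 3 (add_cursor(1)): buffer="gccp" (len 4), cursors c1@1 c3@1 c4@1 c2@2, authorship ....
After op 4 (insert('j')): buffer="gjjjcjcp" (len 8), cursors c1@4 c3@4 c4@4 c2@6, authorship .134.2..
After op 5 (insert('s')): buffer="gjjjssscjscp" (len 12), cursors c1@7 c3@7 c4@7 c2@10, authorship .134134.22..
After op 6 (insert('s')): buffer="gjjjsssssscjsscp" (len 16), cursors c1@10 c3@10 c4@10 c2@14, authorship .134134134.222..
Authorship (.=original, N=cursor N): . 1 3 4 1 3 4 1 3 4 . 2 2 2 . .
Index 2: author = 3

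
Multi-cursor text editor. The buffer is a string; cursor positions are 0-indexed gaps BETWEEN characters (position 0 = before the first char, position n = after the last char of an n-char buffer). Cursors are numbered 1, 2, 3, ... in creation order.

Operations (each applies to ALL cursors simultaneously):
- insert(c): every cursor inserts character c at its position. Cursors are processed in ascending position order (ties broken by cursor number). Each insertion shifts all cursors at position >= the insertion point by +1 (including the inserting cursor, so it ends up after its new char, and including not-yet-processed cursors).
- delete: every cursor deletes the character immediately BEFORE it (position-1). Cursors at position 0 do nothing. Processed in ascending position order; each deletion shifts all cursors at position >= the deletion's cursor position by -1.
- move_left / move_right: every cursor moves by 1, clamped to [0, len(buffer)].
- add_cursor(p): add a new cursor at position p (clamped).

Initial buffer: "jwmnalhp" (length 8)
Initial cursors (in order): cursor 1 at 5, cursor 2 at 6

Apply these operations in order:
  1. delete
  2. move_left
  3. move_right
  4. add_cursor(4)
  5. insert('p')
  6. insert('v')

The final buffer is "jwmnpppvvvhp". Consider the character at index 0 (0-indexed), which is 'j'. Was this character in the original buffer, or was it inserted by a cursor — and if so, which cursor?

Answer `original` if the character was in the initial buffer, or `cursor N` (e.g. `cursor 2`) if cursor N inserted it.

Answer: original

Derivation:
After op 1 (delete): buffer="jwmnhp" (len 6), cursors c1@4 c2@4, authorship ......
After op 2 (move_left): buffer="jwmnhp" (len 6), cursors c1@3 c2@3, authorship ......
After op 3 (move_right): buffer="jwmnhp" (len 6), cursors c1@4 c2@4, authorship ......
After op 4 (add_cursor(4)): buffer="jwmnhp" (len 6), cursors c1@4 c2@4 c3@4, authorship ......
After op 5 (insert('p')): buffer="jwmnppphp" (len 9), cursors c1@7 c2@7 c3@7, authorship ....123..
After op 6 (insert('v')): buffer="jwmnpppvvvhp" (len 12), cursors c1@10 c2@10 c3@10, authorship ....123123..
Authorship (.=original, N=cursor N): . . . . 1 2 3 1 2 3 . .
Index 0: author = original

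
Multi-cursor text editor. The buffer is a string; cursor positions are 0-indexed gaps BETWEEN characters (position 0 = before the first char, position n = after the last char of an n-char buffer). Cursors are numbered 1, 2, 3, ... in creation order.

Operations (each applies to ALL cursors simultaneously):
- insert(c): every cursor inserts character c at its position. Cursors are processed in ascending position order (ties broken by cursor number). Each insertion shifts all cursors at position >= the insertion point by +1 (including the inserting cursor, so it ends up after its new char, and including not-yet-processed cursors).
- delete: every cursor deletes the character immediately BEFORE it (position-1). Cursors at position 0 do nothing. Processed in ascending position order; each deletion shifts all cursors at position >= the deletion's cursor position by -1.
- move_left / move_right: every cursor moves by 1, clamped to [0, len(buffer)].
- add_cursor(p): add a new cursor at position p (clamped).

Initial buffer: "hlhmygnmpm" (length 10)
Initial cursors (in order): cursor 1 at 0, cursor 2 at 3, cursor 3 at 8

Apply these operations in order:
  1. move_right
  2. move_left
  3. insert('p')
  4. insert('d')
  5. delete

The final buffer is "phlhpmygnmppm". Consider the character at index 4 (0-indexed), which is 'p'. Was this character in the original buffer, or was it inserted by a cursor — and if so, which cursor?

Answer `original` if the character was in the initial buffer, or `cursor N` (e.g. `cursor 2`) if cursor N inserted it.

Answer: cursor 2

Derivation:
After op 1 (move_right): buffer="hlhmygnmpm" (len 10), cursors c1@1 c2@4 c3@9, authorship ..........
After op 2 (move_left): buffer="hlhmygnmpm" (len 10), cursors c1@0 c2@3 c3@8, authorship ..........
After op 3 (insert('p')): buffer="phlhpmygnmppm" (len 13), cursors c1@1 c2@5 c3@11, authorship 1...2.....3..
After op 4 (insert('d')): buffer="pdhlhpdmygnmpdpm" (len 16), cursors c1@2 c2@7 c3@14, authorship 11...22.....33..
After op 5 (delete): buffer="phlhpmygnmppm" (len 13), cursors c1@1 c2@5 c3@11, authorship 1...2.....3..
Authorship (.=original, N=cursor N): 1 . . . 2 . . . . . 3 . .
Index 4: author = 2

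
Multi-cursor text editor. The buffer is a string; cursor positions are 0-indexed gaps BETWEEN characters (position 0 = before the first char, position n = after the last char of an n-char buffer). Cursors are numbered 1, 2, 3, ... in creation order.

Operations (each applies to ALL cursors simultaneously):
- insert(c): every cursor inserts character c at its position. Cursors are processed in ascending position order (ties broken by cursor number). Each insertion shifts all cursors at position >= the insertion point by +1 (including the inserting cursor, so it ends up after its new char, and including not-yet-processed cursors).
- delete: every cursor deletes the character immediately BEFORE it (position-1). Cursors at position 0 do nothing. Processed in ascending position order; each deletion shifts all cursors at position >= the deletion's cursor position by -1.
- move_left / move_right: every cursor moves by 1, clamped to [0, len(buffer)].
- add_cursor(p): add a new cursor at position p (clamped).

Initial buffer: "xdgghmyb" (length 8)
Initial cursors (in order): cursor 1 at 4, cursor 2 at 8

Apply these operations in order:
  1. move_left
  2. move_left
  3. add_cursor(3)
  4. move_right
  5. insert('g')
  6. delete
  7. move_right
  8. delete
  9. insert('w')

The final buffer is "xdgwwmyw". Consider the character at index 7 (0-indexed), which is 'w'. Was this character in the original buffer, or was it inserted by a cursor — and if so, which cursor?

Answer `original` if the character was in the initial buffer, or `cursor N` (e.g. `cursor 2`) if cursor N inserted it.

After op 1 (move_left): buffer="xdgghmyb" (len 8), cursors c1@3 c2@7, authorship ........
After op 2 (move_left): buffer="xdgghmyb" (len 8), cursors c1@2 c2@6, authorship ........
After op 3 (add_cursor(3)): buffer="xdgghmyb" (len 8), cursors c1@2 c3@3 c2@6, authorship ........
After op 4 (move_right): buffer="xdgghmyb" (len 8), cursors c1@3 c3@4 c2@7, authorship ........
After op 5 (insert('g')): buffer="xdgggghmygb" (len 11), cursors c1@4 c3@6 c2@10, authorship ...1.3...2.
After op 6 (delete): buffer="xdgghmyb" (len 8), cursors c1@3 c3@4 c2@7, authorship ........
After op 7 (move_right): buffer="xdgghmyb" (len 8), cursors c1@4 c3@5 c2@8, authorship ........
After op 8 (delete): buffer="xdgmy" (len 5), cursors c1@3 c3@3 c2@5, authorship .....
After op 9 (insert('w')): buffer="xdgwwmyw" (len 8), cursors c1@5 c3@5 c2@8, authorship ...13..2
Authorship (.=original, N=cursor N): . . . 1 3 . . 2
Index 7: author = 2

Answer: cursor 2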